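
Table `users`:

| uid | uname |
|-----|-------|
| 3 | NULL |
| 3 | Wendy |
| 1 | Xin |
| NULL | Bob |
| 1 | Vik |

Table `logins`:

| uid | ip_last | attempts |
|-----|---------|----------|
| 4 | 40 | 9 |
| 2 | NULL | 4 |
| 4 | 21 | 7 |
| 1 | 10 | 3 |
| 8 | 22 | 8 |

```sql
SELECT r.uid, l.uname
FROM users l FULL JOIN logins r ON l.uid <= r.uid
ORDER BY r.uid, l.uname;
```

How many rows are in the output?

17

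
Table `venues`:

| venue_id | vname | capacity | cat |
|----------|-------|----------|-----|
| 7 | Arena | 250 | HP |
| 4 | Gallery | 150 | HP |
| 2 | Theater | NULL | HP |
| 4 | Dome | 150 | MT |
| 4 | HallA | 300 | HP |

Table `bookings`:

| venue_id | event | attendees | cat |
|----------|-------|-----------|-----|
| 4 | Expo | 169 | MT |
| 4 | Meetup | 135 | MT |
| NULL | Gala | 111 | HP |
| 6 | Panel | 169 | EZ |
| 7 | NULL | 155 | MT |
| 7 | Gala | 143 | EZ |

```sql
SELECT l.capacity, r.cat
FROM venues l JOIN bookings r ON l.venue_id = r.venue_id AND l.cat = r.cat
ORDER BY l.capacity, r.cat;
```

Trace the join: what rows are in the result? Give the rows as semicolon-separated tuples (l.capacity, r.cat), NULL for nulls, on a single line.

(150, MT); (150, MT)

INNER JOIN keeps only pairs where the ON condition holds.
Matching on l.venue_id = r.venue_id AND l.cat = r.cat. A NULL in a compared column never satisfies the condition.
- l row (venue_id=7, cat=HP): no match → dropped.
- l row (venue_id=4, cat=HP): no match → dropped.
- l row (venue_id=2, cat=HP): no match → dropped.
- l row (venue_id=4, cat=MT): matches 2 r row(s) → 2 output row(s).
- l row (venue_id=4, cat=HP): no match → dropped.
After projecting and ordering:
l.capacity | r.cat
150 | MT
150 | MT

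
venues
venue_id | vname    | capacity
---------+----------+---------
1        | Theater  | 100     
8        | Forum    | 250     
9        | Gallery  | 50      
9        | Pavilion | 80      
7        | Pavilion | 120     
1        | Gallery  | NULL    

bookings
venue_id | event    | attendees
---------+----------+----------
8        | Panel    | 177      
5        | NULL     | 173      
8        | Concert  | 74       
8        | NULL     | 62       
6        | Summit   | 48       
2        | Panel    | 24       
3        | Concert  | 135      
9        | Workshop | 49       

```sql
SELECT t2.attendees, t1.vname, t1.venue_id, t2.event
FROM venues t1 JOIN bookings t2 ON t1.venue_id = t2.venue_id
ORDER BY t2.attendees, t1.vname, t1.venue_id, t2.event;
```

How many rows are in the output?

5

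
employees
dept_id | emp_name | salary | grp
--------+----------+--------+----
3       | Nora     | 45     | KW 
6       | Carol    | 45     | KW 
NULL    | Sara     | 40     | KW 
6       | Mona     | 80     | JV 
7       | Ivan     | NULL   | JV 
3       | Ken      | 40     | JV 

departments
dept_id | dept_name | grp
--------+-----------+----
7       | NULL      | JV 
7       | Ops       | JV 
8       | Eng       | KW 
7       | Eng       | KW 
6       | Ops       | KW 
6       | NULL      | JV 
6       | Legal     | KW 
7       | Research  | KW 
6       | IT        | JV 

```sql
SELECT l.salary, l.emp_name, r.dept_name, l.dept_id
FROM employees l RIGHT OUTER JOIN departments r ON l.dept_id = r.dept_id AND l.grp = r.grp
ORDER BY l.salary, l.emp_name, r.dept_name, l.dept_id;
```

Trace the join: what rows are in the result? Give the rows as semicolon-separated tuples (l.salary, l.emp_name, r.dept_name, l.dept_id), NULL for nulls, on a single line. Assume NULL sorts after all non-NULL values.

RIGHT JOIN keeps every row from `departments`; unmatched rows get NULL for `employees`'s columns.
Matching on l.dept_id = r.dept_id AND l.grp = r.grp. A NULL in a compared column never satisfies the condition.
- l row (dept_id=3, grp=KW): no match.
- l row (dept_id=6, grp=KW): matches 2 r row(s) → 2 output row(s).
- l row (dept_id=NULL, grp=KW): no match.
- l row (dept_id=6, grp=JV): matches 2 r row(s) → 2 output row(s).
- l row (dept_id=7, grp=JV): matches 2 r row(s) → 2 output row(s).
- l row (dept_id=3, grp=JV): no match.
- 3 row(s) from r found no l partner → padded with NULL.
After projecting and ordering:
l.salary | l.emp_name | r.dept_name | l.dept_id
45 | Carol | Legal | 6
45 | Carol | Ops | 6
80 | Mona | IT | 6
80 | Mona | NULL | 6
NULL | Ivan | Ops | 7
NULL | Ivan | NULL | 7
NULL | NULL | Eng | NULL
NULL | NULL | Eng | NULL
NULL | NULL | Research | NULL

(45, Carol, Legal, 6); (45, Carol, Ops, 6); (80, Mona, IT, 6); (80, Mona, NULL, 6); (NULL, Ivan, Ops, 7); (NULL, Ivan, NULL, 7); (NULL, NULL, Eng, NULL); (NULL, NULL, Eng, NULL); (NULL, NULL, Research, NULL)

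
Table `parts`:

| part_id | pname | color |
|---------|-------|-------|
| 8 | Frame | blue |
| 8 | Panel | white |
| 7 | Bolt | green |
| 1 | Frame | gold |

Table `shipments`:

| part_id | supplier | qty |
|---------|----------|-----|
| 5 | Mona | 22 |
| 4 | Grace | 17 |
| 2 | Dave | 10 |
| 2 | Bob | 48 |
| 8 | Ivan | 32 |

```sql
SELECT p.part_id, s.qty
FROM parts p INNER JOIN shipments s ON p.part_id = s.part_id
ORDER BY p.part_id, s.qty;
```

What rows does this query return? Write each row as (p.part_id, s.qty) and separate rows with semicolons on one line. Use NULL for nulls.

INNER JOIN keeps only pairs where the ON condition holds.
Matching on p.part_id = s.part_id.
- p row (part_id=8): matches 1 s row(s) → 1 output row(s).
- p row (part_id=8): matches 1 s row(s) → 1 output row(s).
- p row (part_id=7): no match → dropped.
- p row (part_id=1): no match → dropped.
After projecting and ordering:
p.part_id | s.qty
8 | 32
8 | 32

(8, 32); (8, 32)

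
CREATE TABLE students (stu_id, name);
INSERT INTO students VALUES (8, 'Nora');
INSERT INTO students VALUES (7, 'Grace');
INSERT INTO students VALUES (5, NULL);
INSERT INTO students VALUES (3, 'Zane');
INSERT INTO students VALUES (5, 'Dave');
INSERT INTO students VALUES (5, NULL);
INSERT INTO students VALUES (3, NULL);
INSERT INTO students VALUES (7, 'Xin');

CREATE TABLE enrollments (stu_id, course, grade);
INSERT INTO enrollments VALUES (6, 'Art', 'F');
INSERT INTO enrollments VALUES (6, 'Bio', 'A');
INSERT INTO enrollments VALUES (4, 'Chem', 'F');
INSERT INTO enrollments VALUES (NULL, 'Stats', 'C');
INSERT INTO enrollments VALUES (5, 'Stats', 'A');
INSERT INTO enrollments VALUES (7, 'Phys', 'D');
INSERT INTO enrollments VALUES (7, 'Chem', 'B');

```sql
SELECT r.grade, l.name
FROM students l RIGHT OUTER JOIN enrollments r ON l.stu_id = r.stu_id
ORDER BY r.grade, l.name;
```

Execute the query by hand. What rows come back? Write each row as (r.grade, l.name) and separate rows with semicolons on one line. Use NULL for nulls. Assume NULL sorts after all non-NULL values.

(A, Dave); (A, NULL); (A, NULL); (A, NULL); (B, Grace); (B, Xin); (C, NULL); (D, Grace); (D, Xin); (F, NULL); (F, NULL)

RIGHT JOIN keeps every row from `enrollments`; unmatched rows get NULL for `students`'s columns.
Matching on l.stu_id = r.stu_id. A NULL in a compared column never satisfies the condition.
- l (stu_id=8) has no partner in r.
- l (stu_id=7) pairs with 2 row(s) of r.
- l (stu_id=5) pairs with 1 row(s) of r.
- l (stu_id=3) has no partner in r.
- l (stu_id=5) pairs with 1 row(s) of r.
- l (stu_id=5) pairs with 1 row(s) of r.
- l (stu_id=3) has no partner in r.
- l (stu_id=7) pairs with 2 row(s) of r.
- 4 row(s) from r found no l partner → padded with NULL.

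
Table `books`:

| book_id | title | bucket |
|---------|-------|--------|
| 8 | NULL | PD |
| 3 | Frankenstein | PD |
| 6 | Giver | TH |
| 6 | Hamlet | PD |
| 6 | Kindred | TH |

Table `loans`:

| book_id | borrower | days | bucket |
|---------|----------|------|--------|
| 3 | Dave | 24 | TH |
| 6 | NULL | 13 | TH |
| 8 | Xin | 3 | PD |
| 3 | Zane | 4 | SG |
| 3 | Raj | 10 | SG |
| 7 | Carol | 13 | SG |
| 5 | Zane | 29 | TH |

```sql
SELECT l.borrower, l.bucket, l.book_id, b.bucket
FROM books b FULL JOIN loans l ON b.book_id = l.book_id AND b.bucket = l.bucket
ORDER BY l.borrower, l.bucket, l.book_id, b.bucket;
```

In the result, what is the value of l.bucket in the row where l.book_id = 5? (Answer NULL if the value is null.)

TH

FULL OUTER JOIN keeps every row from both sides; unmatched rows get NULL for the other side's columns.
Matching on b.book_id = l.book_id AND b.bucket = l.bucket.
- book_id=8, bucket=PD: 1 matching l row(s), so 1 row(s) emitted.
- book_id=3, bucket=PD: no l row matches, row kept with l columns NULL.
- book_id=6, bucket=TH: 1 matching l row(s), so 1 row(s) emitted.
- book_id=6, bucket=PD: no l row matches, row kept with l columns NULL.
- book_id=6, bucket=TH: 1 matching l row(s), so 1 row(s) emitted.
- 5 l row(s) had no b match → kept, b columns NULL.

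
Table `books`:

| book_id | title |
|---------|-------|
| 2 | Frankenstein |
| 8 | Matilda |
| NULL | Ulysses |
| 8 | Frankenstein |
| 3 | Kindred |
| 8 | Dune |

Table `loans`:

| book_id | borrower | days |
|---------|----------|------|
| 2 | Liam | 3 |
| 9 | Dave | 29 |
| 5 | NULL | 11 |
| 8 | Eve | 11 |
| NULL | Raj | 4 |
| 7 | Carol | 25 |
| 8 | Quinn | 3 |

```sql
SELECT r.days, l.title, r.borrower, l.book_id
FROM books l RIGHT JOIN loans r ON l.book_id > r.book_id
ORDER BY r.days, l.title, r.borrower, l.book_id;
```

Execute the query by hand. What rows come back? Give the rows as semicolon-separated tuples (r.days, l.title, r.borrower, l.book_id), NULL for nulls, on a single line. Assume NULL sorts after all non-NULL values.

(3, Dune, Liam, 8); (3, Frankenstein, Liam, 8); (3, Kindred, Liam, 3); (3, Matilda, Liam, 8); (3, NULL, Quinn, NULL); (4, NULL, Raj, NULL); (11, Dune, NULL, 8); (11, Frankenstein, NULL, 8); (11, Matilda, NULL, 8); (11, NULL, Eve, NULL); (25, Dune, Carol, 8); (25, Frankenstein, Carol, 8); (25, Matilda, Carol, 8); (29, NULL, Dave, NULL)

RIGHT JOIN keeps every row from `loans`; unmatched rows get NULL for `books`'s columns.
Matching on l.book_id > r.book_id. A NULL in a compared column never satisfies the condition.
Matched pairs: 10; unmatched r rows kept: 4.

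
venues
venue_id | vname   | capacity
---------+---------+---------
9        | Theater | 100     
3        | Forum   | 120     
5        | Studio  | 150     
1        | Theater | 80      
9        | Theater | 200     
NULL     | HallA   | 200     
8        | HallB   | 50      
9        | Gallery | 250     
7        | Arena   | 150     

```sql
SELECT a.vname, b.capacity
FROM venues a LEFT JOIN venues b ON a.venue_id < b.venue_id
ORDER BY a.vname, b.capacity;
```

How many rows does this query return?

29

LEFT JOIN keeps every row from `venues a`; unmatched rows get NULL for `venues b`'s columns.
Matching on a.venue_id < b.venue_id. A NULL in a compared column never satisfies the condition.
- venue_id=9: no b row matches, row kept with b columns NULL.
- venue_id=3: 6 matching b row(s), so 6 row(s) emitted.
- venue_id=5: 5 matching b row(s), so 5 row(s) emitted.
- venue_id=1: 7 matching b row(s), so 7 row(s) emitted.
- venue_id=9: no b row matches, row kept with b columns NULL.
- venue_id=NULL: no b row matches, row kept with b columns NULL.
- venue_id=8: 3 matching b row(s), so 3 row(s) emitted.
- venue_id=9: no b row matches, row kept with b columns NULL.
- venue_id=7: 4 matching b row(s), so 4 row(s) emitted.
Total: 25 matched + 4 padded = 29 rows.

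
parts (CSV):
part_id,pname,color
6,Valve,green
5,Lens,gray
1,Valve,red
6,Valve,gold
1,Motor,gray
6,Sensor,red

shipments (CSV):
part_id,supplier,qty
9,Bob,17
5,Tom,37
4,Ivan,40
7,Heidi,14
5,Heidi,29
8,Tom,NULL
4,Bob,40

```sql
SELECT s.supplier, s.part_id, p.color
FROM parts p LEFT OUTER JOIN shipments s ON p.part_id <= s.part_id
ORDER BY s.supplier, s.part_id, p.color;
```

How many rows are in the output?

LEFT JOIN keeps every row from `parts`; unmatched rows get NULL for `shipments`'s columns.
Matching on p.part_id <= s.part_id.
Matched pairs: 28; unmatched p rows kept: 0.
Total: 28 rows.

28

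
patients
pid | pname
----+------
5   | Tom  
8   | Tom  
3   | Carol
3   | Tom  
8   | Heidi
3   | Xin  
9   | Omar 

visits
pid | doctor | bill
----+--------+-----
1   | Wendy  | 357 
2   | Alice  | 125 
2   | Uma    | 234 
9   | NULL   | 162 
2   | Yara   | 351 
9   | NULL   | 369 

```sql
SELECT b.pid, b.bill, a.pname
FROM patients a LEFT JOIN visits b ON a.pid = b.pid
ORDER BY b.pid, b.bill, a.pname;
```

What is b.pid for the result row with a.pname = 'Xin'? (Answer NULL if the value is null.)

NULL

LEFT JOIN keeps every row from `patients`; unmatched rows get NULL for `visits`'s columns.
Matching on a.pid = b.pid.
- a row (pid=5): no match → kept, b columns NULL.
- a row (pid=8): no match → kept, b columns NULL.
- a row (pid=3): no match → kept, b columns NULL.
- a row (pid=3): no match → kept, b columns NULL.
- a row (pid=8): no match → kept, b columns NULL.
- a row (pid=3): no match → kept, b columns NULL.
- a row (pid=9): matches 2 b row(s) → 2 output row(s).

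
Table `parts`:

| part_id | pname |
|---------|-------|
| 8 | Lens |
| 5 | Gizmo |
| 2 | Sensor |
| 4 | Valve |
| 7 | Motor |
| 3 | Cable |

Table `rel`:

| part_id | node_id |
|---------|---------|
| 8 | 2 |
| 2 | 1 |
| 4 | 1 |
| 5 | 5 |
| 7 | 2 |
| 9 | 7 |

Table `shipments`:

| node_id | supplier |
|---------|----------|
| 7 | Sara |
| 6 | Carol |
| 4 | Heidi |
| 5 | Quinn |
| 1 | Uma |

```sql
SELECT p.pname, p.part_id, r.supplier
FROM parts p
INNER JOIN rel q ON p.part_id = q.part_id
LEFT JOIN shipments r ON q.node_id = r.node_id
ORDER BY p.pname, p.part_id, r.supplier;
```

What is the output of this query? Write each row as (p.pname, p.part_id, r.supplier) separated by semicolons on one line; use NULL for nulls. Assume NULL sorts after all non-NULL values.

Joins associate left-to-right: parts INNER JOIN rel on part_id gives 5 intermediate row(s).
Then LEFT JOIN `shipments r` on node_id: each of those 5 rows is kept; rows whose q.node_id has no match in r get NULL for r's columns.

(Gizmo, 5, Quinn); (Lens, 8, NULL); (Motor, 7, NULL); (Sensor, 2, Uma); (Valve, 4, Uma)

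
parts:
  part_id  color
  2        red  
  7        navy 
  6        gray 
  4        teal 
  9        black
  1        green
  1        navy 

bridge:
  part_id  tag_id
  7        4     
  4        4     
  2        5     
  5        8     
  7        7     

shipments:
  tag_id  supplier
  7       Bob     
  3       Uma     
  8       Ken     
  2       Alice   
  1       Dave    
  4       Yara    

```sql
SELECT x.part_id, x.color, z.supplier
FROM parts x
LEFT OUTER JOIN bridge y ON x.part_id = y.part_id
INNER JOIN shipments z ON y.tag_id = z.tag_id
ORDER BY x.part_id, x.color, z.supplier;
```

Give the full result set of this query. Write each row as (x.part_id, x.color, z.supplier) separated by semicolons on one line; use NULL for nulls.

Joins associate left-to-right: parts LEFT JOIN bridge on part_id gives 8 intermediate row(s).
Then INNER JOIN `shipments z` on tag_id: keep only rows whose y.tag_id appears in z.

(4, teal, Yara); (7, navy, Bob); (7, navy, Yara)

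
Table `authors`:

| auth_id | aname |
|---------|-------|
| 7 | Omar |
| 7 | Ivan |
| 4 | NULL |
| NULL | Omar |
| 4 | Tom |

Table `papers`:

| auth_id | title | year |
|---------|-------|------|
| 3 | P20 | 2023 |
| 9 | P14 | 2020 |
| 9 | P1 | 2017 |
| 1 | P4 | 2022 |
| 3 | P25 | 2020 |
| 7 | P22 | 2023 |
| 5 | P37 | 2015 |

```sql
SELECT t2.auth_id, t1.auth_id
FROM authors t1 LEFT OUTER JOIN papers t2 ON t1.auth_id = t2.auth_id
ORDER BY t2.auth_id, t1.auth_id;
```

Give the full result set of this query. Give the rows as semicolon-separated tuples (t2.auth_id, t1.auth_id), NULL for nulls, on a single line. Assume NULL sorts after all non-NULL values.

(7, 7); (7, 7); (NULL, 4); (NULL, 4); (NULL, NULL)

LEFT JOIN keeps every row from `authors`; unmatched rows get NULL for `papers`'s columns.
Matching on t1.auth_id = t2.auth_id. A NULL in a compared column never satisfies the condition.
- auth_id=7: 1 matching t2 row(s), so 1 row(s) emitted.
- auth_id=7: 1 matching t2 row(s), so 1 row(s) emitted.
- auth_id=4: no t2 row matches, row kept with t2 columns NULL.
- auth_id=NULL: no t2 row matches, row kept with t2 columns NULL.
- auth_id=4: no t2 row matches, row kept with t2 columns NULL.
After projecting and ordering:
t2.auth_id | t1.auth_id
7 | 7
7 | 7
NULL | 4
NULL | 4
NULL | NULL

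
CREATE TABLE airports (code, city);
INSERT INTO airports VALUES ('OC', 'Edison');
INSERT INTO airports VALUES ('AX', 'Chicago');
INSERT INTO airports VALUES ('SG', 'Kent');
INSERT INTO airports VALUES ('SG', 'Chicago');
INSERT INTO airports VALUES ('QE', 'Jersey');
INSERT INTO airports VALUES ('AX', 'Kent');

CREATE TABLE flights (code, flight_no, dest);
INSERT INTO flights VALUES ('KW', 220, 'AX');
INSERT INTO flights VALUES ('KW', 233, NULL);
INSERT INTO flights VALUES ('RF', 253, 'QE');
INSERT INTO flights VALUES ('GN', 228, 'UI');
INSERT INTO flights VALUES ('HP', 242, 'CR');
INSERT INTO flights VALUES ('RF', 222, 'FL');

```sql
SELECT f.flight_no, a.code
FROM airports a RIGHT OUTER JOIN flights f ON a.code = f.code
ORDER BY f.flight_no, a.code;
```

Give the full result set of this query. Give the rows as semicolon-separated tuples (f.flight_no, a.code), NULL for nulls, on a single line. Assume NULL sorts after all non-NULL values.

(220, NULL); (222, NULL); (228, NULL); (233, NULL); (242, NULL); (253, NULL)

RIGHT JOIN keeps every row from `flights`; unmatched rows get NULL for `airports`'s columns.
Matching on a.code = f.code.
Matched pairs: 0; unmatched f rows kept: 6.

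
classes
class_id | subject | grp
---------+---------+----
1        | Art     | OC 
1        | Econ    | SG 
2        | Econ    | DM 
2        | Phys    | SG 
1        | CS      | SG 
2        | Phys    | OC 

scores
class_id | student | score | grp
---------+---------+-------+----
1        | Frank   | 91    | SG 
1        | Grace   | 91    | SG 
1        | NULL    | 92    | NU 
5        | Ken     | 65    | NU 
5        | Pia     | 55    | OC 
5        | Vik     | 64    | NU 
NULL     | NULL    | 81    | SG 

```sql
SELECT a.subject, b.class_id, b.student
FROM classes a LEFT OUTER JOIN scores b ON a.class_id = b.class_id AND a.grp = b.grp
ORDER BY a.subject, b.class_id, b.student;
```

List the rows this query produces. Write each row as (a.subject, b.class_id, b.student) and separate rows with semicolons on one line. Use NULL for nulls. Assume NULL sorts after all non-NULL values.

LEFT JOIN keeps every row from `classes`; unmatched rows get NULL for `scores`'s columns.
Matching on a.class_id = b.class_id AND a.grp = b.grp. A NULL in a compared column never satisfies the condition.
- a[0] class_id=1, grp=OC → no match; kept with NULLs on the b side.
- a[1] class_id=1, grp=SG → 2 match(es) in b → 2 row(s).
- a[2] class_id=2, grp=DM → no match; kept with NULLs on the b side.
- a[3] class_id=2, grp=SG → no match; kept with NULLs on the b side.
- a[4] class_id=1, grp=SG → 2 match(es) in b → 2 row(s).
- a[5] class_id=2, grp=OC → no match; kept with NULLs on the b side.
After projecting and ordering:
a.subject | b.class_id | b.student
Art | NULL | NULL
CS | 1 | Frank
CS | 1 | Grace
Econ | 1 | Frank
Econ | 1 | Grace
Econ | NULL | NULL
Phys | NULL | NULL
Phys | NULL | NULL

(Art, NULL, NULL); (CS, 1, Frank); (CS, 1, Grace); (Econ, 1, Frank); (Econ, 1, Grace); (Econ, NULL, NULL); (Phys, NULL, NULL); (Phys, NULL, NULL)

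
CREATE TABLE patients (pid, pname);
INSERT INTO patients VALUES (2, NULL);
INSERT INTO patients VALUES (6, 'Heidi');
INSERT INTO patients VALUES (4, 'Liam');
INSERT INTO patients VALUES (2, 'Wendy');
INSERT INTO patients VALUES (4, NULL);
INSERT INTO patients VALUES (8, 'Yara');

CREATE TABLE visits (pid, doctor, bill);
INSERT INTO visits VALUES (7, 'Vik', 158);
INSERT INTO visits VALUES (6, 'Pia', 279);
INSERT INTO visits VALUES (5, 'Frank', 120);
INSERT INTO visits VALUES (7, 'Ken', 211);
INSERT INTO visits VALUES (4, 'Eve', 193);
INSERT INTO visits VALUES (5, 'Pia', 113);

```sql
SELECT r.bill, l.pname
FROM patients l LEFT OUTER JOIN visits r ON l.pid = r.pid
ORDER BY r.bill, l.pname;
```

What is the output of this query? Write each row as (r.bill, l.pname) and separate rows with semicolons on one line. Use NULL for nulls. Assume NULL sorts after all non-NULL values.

LEFT JOIN keeps every row from `patients`; unmatched rows get NULL for `visits`'s columns.
Matching on l.pid = r.pid.
Matched pairs: 3; unmatched l rows kept: 3.

(193, Liam); (193, NULL); (279, Heidi); (NULL, Wendy); (NULL, Yara); (NULL, NULL)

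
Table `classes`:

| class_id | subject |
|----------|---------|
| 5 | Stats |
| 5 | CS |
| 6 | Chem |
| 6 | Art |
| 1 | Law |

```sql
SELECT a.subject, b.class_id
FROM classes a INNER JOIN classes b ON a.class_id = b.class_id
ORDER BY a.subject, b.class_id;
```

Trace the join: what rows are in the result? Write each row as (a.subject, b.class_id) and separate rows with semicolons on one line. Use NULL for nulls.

INNER JOIN keeps only pairs where the ON condition holds.
Matching on a.class_id = b.class_id.
- class_id=5: 2 matching b row(s), so 2 row(s) emitted.
- class_id=5: 2 matching b row(s), so 2 row(s) emitted.
- class_id=6: 2 matching b row(s), so 2 row(s) emitted.
- class_id=6: 2 matching b row(s), so 2 row(s) emitted.
- class_id=1: 1 matching b row(s), so 1 row(s) emitted.
After projecting and ordering:
a.subject | b.class_id
Art | 6
Art | 6
CS | 5
CS | 5
Chem | 6
Chem | 6
Law | 1
Stats | 5
Stats | 5

(Art, 6); (Art, 6); (CS, 5); (CS, 5); (Chem, 6); (Chem, 6); (Law, 1); (Stats, 5); (Stats, 5)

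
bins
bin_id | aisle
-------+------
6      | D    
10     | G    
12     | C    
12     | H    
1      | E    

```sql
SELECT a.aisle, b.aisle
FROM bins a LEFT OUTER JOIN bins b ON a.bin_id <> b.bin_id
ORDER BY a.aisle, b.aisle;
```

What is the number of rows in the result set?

LEFT JOIN keeps every row from `bins a`; unmatched rows get NULL for `bins b`'s columns.
Matching on a.bin_id <> b.bin_id.
- a row (bin_id=6): matches 4 b row(s) → 4 output row(s).
- a row (bin_id=10): matches 4 b row(s) → 4 output row(s).
- a row (bin_id=12): matches 3 b row(s) → 3 output row(s).
- a row (bin_id=12): matches 3 b row(s) → 3 output row(s).
- a row (bin_id=1): matches 4 b row(s) → 4 output row(s).
Total: 18 rows.

18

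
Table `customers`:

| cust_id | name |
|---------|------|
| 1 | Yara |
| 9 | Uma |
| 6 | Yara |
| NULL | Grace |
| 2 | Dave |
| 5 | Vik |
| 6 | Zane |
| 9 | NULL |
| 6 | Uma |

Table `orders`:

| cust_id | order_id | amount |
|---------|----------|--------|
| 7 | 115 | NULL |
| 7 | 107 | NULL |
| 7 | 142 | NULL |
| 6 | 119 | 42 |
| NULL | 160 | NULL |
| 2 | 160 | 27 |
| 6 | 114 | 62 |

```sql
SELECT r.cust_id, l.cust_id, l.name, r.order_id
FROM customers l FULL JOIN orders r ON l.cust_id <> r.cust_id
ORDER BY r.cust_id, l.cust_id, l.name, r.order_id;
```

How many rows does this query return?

43

FULL OUTER JOIN keeps every row from both sides; unmatched rows get NULL for the other side's columns.
Matching on l.cust_id <> r.cust_id. A NULL in a compared column never satisfies the condition.
- l (cust_id=1) pairs with 6 row(s) of r.
- l (cust_id=9) pairs with 6 row(s) of r.
- l (cust_id=6) pairs with 4 row(s) of r.
- l (cust_id=NULL) has no partner → padded with NULL.
- l (cust_id=2) pairs with 5 row(s) of r.
- l (cust_id=5) pairs with 6 row(s) of r.
- l (cust_id=6) pairs with 4 row(s) of r.
- l (cust_id=9) pairs with 6 row(s) of r.
- l (cust_id=6) pairs with 4 row(s) of r.
- 1 r row(s) had no l match → kept, l columns NULL.
Total: 41 matched + 2 padded = 43 rows.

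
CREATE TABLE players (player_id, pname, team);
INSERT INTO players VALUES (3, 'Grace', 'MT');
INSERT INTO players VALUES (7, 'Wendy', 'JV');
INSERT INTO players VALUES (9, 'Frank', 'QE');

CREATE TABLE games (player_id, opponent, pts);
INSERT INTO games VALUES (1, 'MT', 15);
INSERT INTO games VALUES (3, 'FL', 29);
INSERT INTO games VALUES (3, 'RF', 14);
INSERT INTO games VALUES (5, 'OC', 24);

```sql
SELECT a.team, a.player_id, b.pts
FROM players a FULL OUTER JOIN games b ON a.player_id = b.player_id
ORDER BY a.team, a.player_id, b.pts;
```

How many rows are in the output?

6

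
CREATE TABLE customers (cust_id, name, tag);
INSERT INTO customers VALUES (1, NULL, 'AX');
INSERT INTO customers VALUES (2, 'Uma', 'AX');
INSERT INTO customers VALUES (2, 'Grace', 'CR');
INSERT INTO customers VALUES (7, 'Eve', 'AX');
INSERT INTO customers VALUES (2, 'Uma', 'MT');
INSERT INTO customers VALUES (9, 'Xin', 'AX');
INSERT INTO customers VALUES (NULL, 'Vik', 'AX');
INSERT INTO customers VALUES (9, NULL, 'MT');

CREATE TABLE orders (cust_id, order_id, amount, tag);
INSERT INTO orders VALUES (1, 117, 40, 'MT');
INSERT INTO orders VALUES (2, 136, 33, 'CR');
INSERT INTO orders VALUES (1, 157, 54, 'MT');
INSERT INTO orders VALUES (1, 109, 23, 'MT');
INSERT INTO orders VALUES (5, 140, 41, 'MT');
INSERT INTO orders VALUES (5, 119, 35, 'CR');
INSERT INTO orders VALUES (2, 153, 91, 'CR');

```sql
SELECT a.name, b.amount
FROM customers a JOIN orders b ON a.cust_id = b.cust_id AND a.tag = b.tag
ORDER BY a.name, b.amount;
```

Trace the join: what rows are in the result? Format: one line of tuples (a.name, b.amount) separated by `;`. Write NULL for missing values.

(Grace, 33); (Grace, 91)

INNER JOIN keeps only pairs where the ON condition holds.
Matching on a.cust_id = b.cust_id AND a.tag = b.tag. A NULL in a compared column never satisfies the condition.
- a (cust_id=1, tag=AX) has no partner → excluded.
- a (cust_id=2, tag=AX) has no partner → excluded.
- a (cust_id=2, tag=CR) pairs with 2 row(s) of b.
- a (cust_id=7, tag=AX) has no partner → excluded.
- a (cust_id=2, tag=MT) has no partner → excluded.
- a (cust_id=9, tag=AX) has no partner → excluded.
- a (cust_id=NULL, tag=AX) has no partner → excluded.
- a (cust_id=9, tag=MT) has no partner → excluded.
After projecting and ordering:
a.name | b.amount
Grace | 33
Grace | 91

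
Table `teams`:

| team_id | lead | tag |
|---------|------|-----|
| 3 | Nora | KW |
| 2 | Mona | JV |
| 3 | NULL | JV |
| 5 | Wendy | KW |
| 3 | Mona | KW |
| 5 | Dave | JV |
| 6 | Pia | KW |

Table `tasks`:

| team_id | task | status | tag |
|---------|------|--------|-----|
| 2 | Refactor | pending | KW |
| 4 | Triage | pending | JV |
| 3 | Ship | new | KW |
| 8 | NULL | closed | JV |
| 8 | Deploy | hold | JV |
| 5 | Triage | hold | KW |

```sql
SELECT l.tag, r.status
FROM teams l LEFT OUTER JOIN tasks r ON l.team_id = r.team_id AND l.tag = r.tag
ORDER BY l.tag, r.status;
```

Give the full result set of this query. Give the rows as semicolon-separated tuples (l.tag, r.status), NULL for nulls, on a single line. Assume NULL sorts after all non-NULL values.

LEFT JOIN keeps every row from `teams`; unmatched rows get NULL for `tasks`'s columns.
Matching on l.team_id = r.team_id AND l.tag = r.tag.
- team_id=3, tag=KW: 1 matching r row(s), so 1 row(s) emitted.
- team_id=2, tag=JV: no r row matches, row kept with r columns NULL.
- team_id=3, tag=JV: no r row matches, row kept with r columns NULL.
- team_id=5, tag=KW: 1 matching r row(s), so 1 row(s) emitted.
- team_id=3, tag=KW: 1 matching r row(s), so 1 row(s) emitted.
- team_id=5, tag=JV: no r row matches, row kept with r columns NULL.
- team_id=6, tag=KW: no r row matches, row kept with r columns NULL.
After projecting and ordering:
l.tag | r.status
JV | NULL
JV | NULL
JV | NULL
KW | hold
KW | new
KW | new
KW | NULL

(JV, NULL); (JV, NULL); (JV, NULL); (KW, hold); (KW, new); (KW, new); (KW, NULL)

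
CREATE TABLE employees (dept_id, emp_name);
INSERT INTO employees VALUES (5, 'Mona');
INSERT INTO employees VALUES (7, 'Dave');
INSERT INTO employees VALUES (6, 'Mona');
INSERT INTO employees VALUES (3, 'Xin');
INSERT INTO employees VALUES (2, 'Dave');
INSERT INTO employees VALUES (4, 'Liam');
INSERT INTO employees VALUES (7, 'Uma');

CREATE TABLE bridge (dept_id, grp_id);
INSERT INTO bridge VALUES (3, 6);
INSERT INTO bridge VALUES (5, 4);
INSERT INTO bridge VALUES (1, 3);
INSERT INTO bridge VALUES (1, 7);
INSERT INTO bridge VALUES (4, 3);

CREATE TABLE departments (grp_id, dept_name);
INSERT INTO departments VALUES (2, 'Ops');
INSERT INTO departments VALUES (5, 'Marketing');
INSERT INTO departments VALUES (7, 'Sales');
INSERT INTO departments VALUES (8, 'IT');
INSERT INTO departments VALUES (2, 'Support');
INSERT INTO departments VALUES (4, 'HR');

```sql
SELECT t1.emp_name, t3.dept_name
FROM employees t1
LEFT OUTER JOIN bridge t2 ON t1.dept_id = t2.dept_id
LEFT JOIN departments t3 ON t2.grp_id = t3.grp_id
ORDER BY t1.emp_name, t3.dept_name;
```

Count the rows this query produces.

7

Joins associate left-to-right: employees LEFT JOIN bridge on dept_id gives 7 intermediate row(s).
Then LEFT JOIN `departments t3` on grp_id: each of those 7 rows is kept; rows whose t2.grp_id has no match in t3 get NULL for t3's columns.
Result: 7 row(s).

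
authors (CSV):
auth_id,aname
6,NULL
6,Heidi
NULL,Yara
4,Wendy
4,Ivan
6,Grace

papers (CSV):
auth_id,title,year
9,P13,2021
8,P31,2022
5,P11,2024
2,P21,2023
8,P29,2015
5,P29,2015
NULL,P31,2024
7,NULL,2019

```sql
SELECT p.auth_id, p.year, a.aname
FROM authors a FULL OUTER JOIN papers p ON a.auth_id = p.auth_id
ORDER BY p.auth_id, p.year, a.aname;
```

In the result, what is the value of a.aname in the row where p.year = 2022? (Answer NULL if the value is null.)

FULL OUTER JOIN keeps every row from both sides; unmatched rows get NULL for the other side's columns.
Matching on a.auth_id = p.auth_id. A NULL in a compared column never satisfies the condition.
- a[0] auth_id=6 → no match; kept with NULLs on the p side.
- a[1] auth_id=6 → no match; kept with NULLs on the p side.
- a[2] auth_id=NULL → no match; kept with NULLs on the p side.
- a[3] auth_id=4 → no match; kept with NULLs on the p side.
- a[4] auth_id=4 → no match; kept with NULLs on the p side.
- a[5] auth_id=6 → no match; kept with NULLs on the p side.
- plus 8 unmatched p row(s), each kept with NULL a columns.

NULL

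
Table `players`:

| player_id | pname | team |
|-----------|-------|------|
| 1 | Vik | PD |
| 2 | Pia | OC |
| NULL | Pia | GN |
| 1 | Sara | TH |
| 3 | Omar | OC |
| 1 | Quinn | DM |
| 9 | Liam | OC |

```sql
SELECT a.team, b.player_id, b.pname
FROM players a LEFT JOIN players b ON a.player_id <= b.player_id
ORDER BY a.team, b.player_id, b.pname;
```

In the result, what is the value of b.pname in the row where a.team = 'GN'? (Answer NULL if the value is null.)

LEFT JOIN keeps every row from `players a`; unmatched rows get NULL for `players b`'s columns.
Matching on a.player_id <= b.player_id. A NULL in a compared column never satisfies the condition.
- player_id=1: 6 matching b row(s), so 6 row(s) emitted.
- player_id=2: 3 matching b row(s), so 3 row(s) emitted.
- player_id=NULL: no b row matches, row kept with b columns NULL.
- player_id=1: 6 matching b row(s), so 6 row(s) emitted.
- player_id=3: 2 matching b row(s), so 2 row(s) emitted.
- player_id=1: 6 matching b row(s), so 6 row(s) emitted.
- player_id=9: 1 matching b row(s), so 1 row(s) emitted.

NULL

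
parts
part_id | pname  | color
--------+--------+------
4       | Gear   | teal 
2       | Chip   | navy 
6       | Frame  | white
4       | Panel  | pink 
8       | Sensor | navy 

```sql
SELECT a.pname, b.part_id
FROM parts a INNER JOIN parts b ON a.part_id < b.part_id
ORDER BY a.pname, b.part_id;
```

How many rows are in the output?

9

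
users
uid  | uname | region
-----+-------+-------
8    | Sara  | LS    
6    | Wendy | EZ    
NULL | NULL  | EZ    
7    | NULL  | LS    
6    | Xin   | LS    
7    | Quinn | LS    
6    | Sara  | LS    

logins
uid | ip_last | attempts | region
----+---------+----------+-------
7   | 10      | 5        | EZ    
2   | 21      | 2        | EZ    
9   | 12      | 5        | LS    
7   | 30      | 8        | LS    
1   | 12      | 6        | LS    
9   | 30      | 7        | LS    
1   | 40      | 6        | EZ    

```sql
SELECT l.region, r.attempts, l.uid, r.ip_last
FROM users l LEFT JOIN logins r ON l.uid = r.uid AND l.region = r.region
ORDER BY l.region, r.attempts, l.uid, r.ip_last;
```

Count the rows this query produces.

7

LEFT JOIN keeps every row from `users`; unmatched rows get NULL for `logins`'s columns.
Matching on l.uid = r.uid AND l.region = r.region. A NULL in a compared column never satisfies the condition.
Matched pairs: 2; unmatched l rows kept: 5.
Total: 2 matched + 5 padded = 7 rows.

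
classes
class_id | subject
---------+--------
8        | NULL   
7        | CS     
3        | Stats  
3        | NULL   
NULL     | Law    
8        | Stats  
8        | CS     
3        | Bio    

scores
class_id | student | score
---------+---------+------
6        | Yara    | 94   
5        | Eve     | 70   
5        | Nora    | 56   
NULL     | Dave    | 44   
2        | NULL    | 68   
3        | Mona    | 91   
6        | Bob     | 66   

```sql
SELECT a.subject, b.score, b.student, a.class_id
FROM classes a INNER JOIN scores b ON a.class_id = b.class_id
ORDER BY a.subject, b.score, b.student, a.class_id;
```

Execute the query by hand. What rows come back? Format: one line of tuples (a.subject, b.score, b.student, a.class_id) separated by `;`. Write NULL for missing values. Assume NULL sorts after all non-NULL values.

(Bio, 91, Mona, 3); (Stats, 91, Mona, 3); (NULL, 91, Mona, 3)

INNER JOIN keeps only pairs where the ON condition holds.
Matching on a.class_id = b.class_id. A NULL in a compared column never satisfies the condition.
Matched pairs: 3.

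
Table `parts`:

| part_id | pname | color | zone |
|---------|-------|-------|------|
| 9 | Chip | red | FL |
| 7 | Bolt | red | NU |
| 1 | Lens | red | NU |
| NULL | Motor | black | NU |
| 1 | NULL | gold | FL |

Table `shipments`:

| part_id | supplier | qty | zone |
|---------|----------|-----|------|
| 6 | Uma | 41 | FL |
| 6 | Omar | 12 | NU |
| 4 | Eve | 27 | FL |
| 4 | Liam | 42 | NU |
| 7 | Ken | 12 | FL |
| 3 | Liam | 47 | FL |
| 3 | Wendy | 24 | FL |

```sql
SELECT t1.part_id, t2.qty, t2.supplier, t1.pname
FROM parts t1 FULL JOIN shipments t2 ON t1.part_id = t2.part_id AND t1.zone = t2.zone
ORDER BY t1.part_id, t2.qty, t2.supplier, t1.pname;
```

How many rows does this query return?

12

FULL OUTER JOIN keeps every row from both sides; unmatched rows get NULL for the other side's columns.
Matching on t1.part_id = t2.part_id AND t1.zone = t2.zone. A NULL in a compared column never satisfies the condition.
- part_id=9, zone=FL: no t2 row matches, row kept with t2 columns NULL.
- part_id=7, zone=NU: no t2 row matches, row kept with t2 columns NULL.
- part_id=1, zone=NU: no t2 row matches, row kept with t2 columns NULL.
- part_id=NULL, zone=NU: no t2 row matches, row kept with t2 columns NULL.
- part_id=1, zone=FL: no t2 row matches, row kept with t2 columns NULL.
- plus 7 unmatched t2 row(s), each kept with NULL t1 columns.
Total: 0 matched + 12 padded = 12 rows.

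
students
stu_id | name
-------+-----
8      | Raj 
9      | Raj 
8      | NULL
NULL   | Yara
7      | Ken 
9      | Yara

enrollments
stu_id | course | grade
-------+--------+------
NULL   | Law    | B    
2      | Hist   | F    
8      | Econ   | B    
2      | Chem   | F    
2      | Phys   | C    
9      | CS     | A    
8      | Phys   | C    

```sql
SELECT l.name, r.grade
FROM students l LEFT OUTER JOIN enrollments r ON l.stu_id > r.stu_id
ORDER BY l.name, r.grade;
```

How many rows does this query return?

20

LEFT JOIN keeps every row from `students`; unmatched rows get NULL for `enrollments`'s columns.
Matching on l.stu_id > r.stu_id. A NULL in a compared column never satisfies the condition.
Matched pairs: 19; unmatched l rows kept: 1.
Total: 19 matched + 1 padded = 20 rows.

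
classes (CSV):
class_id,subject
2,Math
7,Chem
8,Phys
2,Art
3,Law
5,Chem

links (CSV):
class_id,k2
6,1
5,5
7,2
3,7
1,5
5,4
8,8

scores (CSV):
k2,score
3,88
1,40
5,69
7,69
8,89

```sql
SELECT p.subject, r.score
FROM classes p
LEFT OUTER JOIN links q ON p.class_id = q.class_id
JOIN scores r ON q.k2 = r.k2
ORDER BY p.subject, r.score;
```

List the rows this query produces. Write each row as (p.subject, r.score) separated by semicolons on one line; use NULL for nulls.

Evaluate left to right. First `classes p LEFT JOIN links q` on class_id: 7 row(s).
Then INNER JOIN `scores r` on k2: keep only rows whose q.k2 appears in r.

(Chem, 69); (Law, 69); (Phys, 89)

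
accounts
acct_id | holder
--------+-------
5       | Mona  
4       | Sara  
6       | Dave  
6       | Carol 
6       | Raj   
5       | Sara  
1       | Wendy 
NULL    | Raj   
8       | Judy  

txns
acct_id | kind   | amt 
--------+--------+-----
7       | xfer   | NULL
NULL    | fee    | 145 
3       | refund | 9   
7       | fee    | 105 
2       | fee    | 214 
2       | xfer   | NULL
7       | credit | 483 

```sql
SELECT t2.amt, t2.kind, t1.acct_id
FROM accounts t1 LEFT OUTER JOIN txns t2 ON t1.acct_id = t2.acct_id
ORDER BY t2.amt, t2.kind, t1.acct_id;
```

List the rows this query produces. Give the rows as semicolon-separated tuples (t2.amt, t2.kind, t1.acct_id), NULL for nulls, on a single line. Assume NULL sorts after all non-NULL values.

LEFT JOIN keeps every row from `accounts`; unmatched rows get NULL for `txns`'s columns.
Matching on t1.acct_id = t2.acct_id. A NULL in a compared column never satisfies the condition.
Matched pairs: 0; unmatched t1 rows kept: 9.

(NULL, NULL, 1); (NULL, NULL, 4); (NULL, NULL, 5); (NULL, NULL, 5); (NULL, NULL, 6); (NULL, NULL, 6); (NULL, NULL, 6); (NULL, NULL, 8); (NULL, NULL, NULL)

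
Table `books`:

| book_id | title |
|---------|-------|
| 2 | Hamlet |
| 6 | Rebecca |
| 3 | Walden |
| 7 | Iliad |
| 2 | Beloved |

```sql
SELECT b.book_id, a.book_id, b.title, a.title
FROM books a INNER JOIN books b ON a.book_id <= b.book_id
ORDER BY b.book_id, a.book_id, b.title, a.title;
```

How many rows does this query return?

16

INNER JOIN keeps only pairs where the ON condition holds.
Matching on a.book_id <= b.book_id.
Matched pairs: 16.
Total: 16 rows.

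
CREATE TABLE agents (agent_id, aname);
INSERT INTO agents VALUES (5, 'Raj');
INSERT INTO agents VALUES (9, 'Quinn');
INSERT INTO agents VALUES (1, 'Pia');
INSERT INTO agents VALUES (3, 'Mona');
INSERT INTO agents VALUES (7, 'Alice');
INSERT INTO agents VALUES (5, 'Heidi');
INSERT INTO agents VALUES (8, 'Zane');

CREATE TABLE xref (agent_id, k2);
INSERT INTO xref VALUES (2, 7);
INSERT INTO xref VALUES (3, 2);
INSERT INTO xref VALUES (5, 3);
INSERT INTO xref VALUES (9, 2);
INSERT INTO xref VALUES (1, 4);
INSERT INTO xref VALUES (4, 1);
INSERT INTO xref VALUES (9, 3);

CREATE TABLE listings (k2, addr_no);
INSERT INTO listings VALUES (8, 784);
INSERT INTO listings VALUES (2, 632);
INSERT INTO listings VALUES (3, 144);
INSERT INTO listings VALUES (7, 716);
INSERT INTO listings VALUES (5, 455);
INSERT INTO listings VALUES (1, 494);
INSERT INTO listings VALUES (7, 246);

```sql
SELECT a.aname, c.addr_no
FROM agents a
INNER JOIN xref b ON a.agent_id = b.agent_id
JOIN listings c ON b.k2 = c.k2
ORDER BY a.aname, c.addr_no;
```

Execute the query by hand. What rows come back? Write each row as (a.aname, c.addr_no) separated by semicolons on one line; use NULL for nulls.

(Heidi, 144); (Mona, 632); (Quinn, 144); (Quinn, 632); (Raj, 144)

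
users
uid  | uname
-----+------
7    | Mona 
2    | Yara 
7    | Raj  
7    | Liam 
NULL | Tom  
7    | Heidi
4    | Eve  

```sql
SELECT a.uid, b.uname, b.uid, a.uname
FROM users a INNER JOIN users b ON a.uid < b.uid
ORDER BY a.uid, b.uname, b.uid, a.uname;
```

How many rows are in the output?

9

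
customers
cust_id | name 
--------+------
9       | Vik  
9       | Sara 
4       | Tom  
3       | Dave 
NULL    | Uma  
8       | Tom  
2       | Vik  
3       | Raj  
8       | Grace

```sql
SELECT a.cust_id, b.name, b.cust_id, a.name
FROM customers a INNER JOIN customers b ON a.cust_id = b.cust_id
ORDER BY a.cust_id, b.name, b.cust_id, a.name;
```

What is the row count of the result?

14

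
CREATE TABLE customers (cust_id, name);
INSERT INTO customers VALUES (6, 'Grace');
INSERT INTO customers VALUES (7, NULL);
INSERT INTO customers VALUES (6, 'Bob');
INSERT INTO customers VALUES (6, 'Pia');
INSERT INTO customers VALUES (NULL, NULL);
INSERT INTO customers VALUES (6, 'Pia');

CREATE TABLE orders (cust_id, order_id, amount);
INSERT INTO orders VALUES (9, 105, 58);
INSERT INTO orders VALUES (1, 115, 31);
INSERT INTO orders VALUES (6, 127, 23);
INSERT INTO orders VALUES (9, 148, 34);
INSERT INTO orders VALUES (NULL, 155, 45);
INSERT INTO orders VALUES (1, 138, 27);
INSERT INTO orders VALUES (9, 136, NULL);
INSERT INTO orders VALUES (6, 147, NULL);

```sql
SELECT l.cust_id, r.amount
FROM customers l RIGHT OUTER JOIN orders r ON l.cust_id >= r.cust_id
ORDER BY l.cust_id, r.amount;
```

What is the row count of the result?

24

RIGHT JOIN keeps every row from `orders`; unmatched rows get NULL for `customers`'s columns.
Matching on l.cust_id >= r.cust_id. A NULL in a compared column never satisfies the condition.
- cust_id=6: 4 matching r row(s), so 4 row(s) emitted.
- cust_id=7: 4 matching r row(s), so 4 row(s) emitted.
- cust_id=6: 4 matching r row(s), so 4 row(s) emitted.
- cust_id=6: 4 matching r row(s), so 4 row(s) emitted.
- cust_id=NULL: no matching r row.
- cust_id=6: 4 matching r row(s), so 4 row(s) emitted.
- 4 r row(s) had no l match → kept, l columns NULL.
Total: 20 matched + 4 padded = 24 rows.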